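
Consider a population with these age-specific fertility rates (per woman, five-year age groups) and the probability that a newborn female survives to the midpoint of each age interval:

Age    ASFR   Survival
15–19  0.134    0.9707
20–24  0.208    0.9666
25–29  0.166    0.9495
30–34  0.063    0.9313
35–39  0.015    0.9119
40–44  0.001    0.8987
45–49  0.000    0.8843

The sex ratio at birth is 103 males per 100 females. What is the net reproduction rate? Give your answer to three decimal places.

Proportion female at birth = 100 / (100 + 103) = 0.49261.
Per-age-group product (5 × ASFR × survival probability):
  15–19: 5 × 0.134 × 0.9707 = 0.65037
  20–24: 5 × 0.208 × 0.9666 = 1.00526
  25–29: 5 × 0.166 × 0.9495 = 0.78809
  30–34: 5 × 0.063 × 0.9313 = 0.29336
  35–39: 5 × 0.015 × 0.9119 = 0.06839
  40–44: 5 × 0.001 × 0.8987 = 0.00449
  45–49: 5 × 0.000 × 0.8843 = 0.00000
Sum = 2.80996
NRR = 0.49261 × 2.80996 = 1.38421

1.384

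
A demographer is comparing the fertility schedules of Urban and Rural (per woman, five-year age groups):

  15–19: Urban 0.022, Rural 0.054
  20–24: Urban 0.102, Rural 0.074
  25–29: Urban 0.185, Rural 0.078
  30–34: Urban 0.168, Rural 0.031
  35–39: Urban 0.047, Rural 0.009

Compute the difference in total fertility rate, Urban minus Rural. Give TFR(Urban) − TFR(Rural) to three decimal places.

Urban:
  Sum of ASFRs = 0.022 + 0.102 + 0.185 + 0.168 + 0.047 = 0.524
  TFR = 5 × 0.524 = 2.62
Rural:
  Sum of ASFRs = 0.054 + 0.074 + 0.078 + 0.031 + 0.009 = 0.246
  TFR = 5 × 0.246 = 1.23
Difference = 2.62 − 1.23 = 1.39

1.390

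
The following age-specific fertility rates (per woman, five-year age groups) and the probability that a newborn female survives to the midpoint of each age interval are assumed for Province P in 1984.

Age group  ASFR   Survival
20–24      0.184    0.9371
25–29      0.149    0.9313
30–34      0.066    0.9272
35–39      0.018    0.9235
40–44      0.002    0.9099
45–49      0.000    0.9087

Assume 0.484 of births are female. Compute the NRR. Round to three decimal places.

Proportion female at birth = 0.484.
Per-age-group product (5 × ASFR × survival probability):
  20–24: 5 × 0.184 × 0.9371 = 0.86213
  25–29: 5 × 0.149 × 0.9313 = 0.69382
  30–34: 5 × 0.066 × 0.9272 = 0.30598
  35–39: 5 × 0.018 × 0.9235 = 0.08312
  40–44: 5 × 0.002 × 0.9099 = 0.00910
  45–49: 5 × 0.000 × 0.9087 = 0.00000
Sum = 1.95415
NRR = 0.484 × 1.95415 = 0.94581
With NRR below 1 the population is below replacement fertility.

0.946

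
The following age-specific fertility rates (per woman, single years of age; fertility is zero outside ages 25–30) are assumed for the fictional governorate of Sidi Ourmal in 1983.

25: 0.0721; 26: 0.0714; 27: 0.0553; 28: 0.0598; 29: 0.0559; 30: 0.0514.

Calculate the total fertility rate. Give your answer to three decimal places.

0.366

Sum of ASFRs = 0.0721 + 0.0714 + 0.0553 + 0.0598 + 0.0559 + 0.0514 = 0.3659
TFR = 0.3659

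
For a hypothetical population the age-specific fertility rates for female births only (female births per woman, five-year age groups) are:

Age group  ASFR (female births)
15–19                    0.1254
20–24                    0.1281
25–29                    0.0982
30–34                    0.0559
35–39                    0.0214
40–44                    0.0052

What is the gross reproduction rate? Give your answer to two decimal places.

2.17

Sum of female ASFRs = 0.1254 + 0.1281 + 0.0982 + 0.0559 + 0.0214 + 0.0052 = 0.4342
GRR = 5 × 0.4342 = 2.171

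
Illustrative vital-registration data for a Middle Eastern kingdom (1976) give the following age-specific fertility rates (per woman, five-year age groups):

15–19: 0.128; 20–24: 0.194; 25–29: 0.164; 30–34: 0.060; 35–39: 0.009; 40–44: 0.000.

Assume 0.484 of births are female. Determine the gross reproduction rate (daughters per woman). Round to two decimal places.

Proportion female at birth = 0.484.
Sum of ASFRs = 0.128 + 0.194 + 0.164 + 0.060 + 0.009 + 0.000 = 0.555
TFR = 5 × 0.555 = 2.775
GRR = 0.484 × 2.775 = 1.34310

1.34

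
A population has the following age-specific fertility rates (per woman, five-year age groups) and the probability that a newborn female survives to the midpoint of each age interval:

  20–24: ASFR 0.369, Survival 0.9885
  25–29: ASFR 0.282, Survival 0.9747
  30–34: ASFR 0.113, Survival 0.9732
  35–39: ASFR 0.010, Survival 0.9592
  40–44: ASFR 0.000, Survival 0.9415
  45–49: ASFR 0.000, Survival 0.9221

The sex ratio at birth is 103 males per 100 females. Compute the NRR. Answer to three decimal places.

1.870

Proportion female at birth = 100 / (100 + 103) = 0.49261.
Each age group contributes 5 × ASFR × survival:
  20–24: 5 × 0.369 × 0.9885 = 1.82378
  25–29: 5 × 0.282 × 0.9747 = 1.37433
  30–34: 5 × 0.113 × 0.9732 = 0.54986
  35–39: 5 × 0.010 × 0.9592 = 0.04796
  40–44: 5 × 0.000 × 0.9415 = 0.00000
  45–49: 5 × 0.000 × 0.9221 = 0.00000
Sum = 3.79593
NRR = 0.49261 × 3.79593 = 1.86991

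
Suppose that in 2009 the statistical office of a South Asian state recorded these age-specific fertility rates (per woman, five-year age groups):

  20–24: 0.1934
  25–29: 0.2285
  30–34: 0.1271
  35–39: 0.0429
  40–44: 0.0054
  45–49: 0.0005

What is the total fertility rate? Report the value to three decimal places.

Sum of ASFRs = 0.1934 + 0.2285 + 0.1271 + 0.0429 + 0.0054 + 0.0005 = 0.5978
TFR = 5 × 0.5978 = 2.989

2.989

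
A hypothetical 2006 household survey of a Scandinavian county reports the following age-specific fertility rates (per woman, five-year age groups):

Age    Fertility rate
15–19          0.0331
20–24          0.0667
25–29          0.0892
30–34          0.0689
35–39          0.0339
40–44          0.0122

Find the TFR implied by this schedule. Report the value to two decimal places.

1.52

Sum of ASFRs = 0.0331 + 0.0667 + 0.0892 + 0.0689 + 0.0339 + 0.0122 = 0.3040
TFR = 5 × 0.3040 = 1.52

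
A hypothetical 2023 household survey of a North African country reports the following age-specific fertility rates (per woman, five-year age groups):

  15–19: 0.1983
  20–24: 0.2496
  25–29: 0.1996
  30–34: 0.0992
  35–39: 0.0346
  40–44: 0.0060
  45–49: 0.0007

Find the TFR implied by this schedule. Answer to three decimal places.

Sum of ASFRs = 0.1983 + 0.2496 + 0.1996 + 0.0992 + 0.0346 + 0.0060 + 0.0007 = 0.7880
TFR = 5 × 0.7880 = 3.94

3.940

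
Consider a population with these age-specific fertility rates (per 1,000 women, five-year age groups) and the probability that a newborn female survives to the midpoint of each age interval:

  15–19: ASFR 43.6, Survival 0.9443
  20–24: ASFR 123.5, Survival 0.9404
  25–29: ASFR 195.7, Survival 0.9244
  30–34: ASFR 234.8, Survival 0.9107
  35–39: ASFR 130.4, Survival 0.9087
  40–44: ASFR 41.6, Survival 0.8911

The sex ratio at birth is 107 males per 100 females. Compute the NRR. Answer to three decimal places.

Proportion female at birth = 100 / (100 + 107) = 0.48309.
Weighting each age-specific rate by interval width and survival:
  15–19: 5 × 43.6/1000 × 0.9443 = 0.20586
  20–24: 5 × 123.5/1000 × 0.9404 = 0.58070
  25–29: 5 × 195.7/1000 × 0.9244 = 0.90453
  30–34: 5 × 234.8/1000 × 0.9107 = 1.06916
  35–39: 5 × 130.4/1000 × 0.9087 = 0.59247
  40–44: 5 × 41.6/1000 × 0.8911 = 0.18535
Sum = 3.53807
NRR = 0.48309 × 3.53807 = 1.70921

1.709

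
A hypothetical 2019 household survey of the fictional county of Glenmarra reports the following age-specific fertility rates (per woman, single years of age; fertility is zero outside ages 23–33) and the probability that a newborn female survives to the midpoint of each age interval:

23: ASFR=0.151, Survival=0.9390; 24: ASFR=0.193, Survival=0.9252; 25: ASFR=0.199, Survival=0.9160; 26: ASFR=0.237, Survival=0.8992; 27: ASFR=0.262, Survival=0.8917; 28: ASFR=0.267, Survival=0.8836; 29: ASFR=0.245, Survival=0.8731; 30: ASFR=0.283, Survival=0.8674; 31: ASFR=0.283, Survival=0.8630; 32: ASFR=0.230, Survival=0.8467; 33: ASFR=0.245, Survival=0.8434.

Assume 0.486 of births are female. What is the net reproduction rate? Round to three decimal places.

Proportion female at birth = 0.486.
Per-age-group product (1 × ASFR × survival probability):
  23: 1 × 0.151 × 0.9390 = 0.14179
  24: 1 × 0.193 × 0.9252 = 0.17856
  25: 1 × 0.199 × 0.9160 = 0.18228
  26: 1 × 0.237 × 0.8992 = 0.21311
  27: 1 × 0.262 × 0.8917 = 0.23363
  28: 1 × 0.267 × 0.8836 = 0.23592
  29: 1 × 0.245 × 0.8731 = 0.21391
  30: 1 × 0.283 × 0.8674 = 0.24547
  31: 1 × 0.283 × 0.8630 = 0.24423
  32: 1 × 0.230 × 0.8467 = 0.19474
  33: 1 × 0.245 × 0.8434 = 0.20663
Sum = 2.29027
NRR = 0.486 × 2.29027 = 1.11307

1.113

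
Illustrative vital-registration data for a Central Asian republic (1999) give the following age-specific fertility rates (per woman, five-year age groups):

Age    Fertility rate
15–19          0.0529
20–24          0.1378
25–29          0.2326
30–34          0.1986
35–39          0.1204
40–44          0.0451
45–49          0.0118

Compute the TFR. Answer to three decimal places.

3.996

Sum of ASFRs = 0.0529 + 0.1378 + 0.2326 + 0.1986 + 0.1204 + 0.0451 + 0.0118 = 0.7992
TFR = 5 × 0.7992 = 3.996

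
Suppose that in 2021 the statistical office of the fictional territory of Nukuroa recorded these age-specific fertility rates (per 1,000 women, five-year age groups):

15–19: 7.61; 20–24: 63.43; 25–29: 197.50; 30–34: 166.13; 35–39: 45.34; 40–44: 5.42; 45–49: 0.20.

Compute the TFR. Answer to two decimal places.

2.43

Sum of ASFRs = 7.61 + 63.43 + 197.50 + 166.13 + 45.34 + 5.42 + 0.20 = 485.63
TFR = 5 × 485.63 / 1000 = 2.42815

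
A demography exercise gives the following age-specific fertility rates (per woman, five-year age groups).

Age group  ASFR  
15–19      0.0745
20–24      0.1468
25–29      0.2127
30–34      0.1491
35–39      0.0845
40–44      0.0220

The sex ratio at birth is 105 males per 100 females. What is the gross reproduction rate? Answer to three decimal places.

1.682

Proportion female at birth = 100 / (100 + 105) = 0.48780.
Sum of ASFRs = 0.0745 + 0.1468 + 0.2127 + 0.1491 + 0.0845 + 0.0220 = 0.6896
TFR = 5 × 0.6896 = 3.448
GRR = 0.48780 × 3.448 = 1.68193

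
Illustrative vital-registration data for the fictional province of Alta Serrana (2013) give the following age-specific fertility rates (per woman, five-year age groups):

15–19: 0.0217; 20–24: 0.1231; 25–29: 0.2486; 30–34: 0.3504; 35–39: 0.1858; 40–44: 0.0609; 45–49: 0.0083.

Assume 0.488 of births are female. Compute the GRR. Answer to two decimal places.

2.44

Proportion female at birth = 0.488.
Sum of ASFRs = 0.0217 + 0.1231 + 0.2486 + 0.3504 + 0.1858 + 0.0609 + 0.0083 = 0.9988
TFR = 5 × 0.9988 = 4.994
GRR = 0.488 × 4.994 = 2.43707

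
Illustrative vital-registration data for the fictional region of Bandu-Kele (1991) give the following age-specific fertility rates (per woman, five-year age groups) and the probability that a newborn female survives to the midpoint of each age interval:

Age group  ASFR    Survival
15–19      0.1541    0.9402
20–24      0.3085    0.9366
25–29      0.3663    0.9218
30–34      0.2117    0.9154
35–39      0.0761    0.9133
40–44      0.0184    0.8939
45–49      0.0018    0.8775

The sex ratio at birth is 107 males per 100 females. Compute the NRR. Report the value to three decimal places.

Proportion female at birth = 100 / (100 + 107) = 0.48309.
Each age group contributes 5 × ASFR × survival:
  15–19: 5 × 0.1541 × 0.9402 = 0.72442
  20–24: 5 × 0.3085 × 0.9366 = 1.44471
  25–29: 5 × 0.3663 × 0.9218 = 1.68828
  30–34: 5 × 0.2117 × 0.9154 = 0.96895
  35–39: 5 × 0.0761 × 0.9133 = 0.34751
  40–44: 5 × 0.0184 × 0.8939 = 0.08224
  45–49: 5 × 0.0018 × 0.8775 = 0.00790
Sum = 5.26401
NRR = 0.48309 × 5.26401 = 2.54299
NRR > 1, so each generation more than replaces itself.

2.543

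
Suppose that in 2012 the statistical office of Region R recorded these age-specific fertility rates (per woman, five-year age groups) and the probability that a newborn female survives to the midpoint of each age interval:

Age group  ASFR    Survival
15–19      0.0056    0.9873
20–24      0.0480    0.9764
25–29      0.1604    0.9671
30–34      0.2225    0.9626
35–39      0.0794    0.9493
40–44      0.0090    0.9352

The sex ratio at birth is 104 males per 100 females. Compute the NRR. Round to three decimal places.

1.239

Proportion female at birth = 100 / (100 + 104) = 0.49020.
Weighting each age-specific rate by interval width and survival:
  15–19: 5 × 0.0056 × 0.9873 = 0.02764
  20–24: 5 × 0.0480 × 0.9764 = 0.23434
  25–29: 5 × 0.1604 × 0.9671 = 0.77561
  30–34: 5 × 0.2225 × 0.9626 = 1.07089
  35–39: 5 × 0.0794 × 0.9493 = 0.37687
  40–44: 5 × 0.0090 × 0.9352 = 0.04208
Sum = 2.52743
NRR = 0.49020 × 2.52743 = 1.23895
An NRR exceeding 1 indicates intrinsic growth under these rates.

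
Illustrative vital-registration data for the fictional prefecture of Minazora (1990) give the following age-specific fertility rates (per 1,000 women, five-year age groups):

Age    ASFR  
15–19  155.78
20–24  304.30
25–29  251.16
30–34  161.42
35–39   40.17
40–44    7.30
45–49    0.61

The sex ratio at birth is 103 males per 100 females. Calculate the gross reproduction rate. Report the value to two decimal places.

2.27

Proportion female at birth = 100 / (100 + 103) = 0.49261.
Sum of ASFRs = 155.78 + 304.30 + 251.16 + 161.42 + 40.17 + 7.30 + 0.61 = 920.74
TFR = 5 × 920.74 / 1000 = 4.6037
GRR = 0.49261 × 4.6037 = 2.26783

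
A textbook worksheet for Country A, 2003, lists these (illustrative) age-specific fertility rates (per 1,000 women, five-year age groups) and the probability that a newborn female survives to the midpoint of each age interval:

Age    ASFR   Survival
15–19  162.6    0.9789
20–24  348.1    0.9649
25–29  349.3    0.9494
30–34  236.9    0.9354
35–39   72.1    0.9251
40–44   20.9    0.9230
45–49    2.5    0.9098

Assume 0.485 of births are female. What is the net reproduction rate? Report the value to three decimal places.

Proportion female at birth = 0.485.
Each age group contributes 5 × ASFR × survival:
  15–19: 5 × 162.6/1000 × 0.9789 = 0.79585
  20–24: 5 × 348.1/1000 × 0.9649 = 1.67941
  25–29: 5 × 349.3/1000 × 0.9494 = 1.65813
  30–34: 5 × 236.9/1000 × 0.9354 = 1.10798
  35–39: 5 × 72.1/1000 × 0.9251 = 0.33350
  40–44: 5 × 20.9/1000 × 0.9230 = 0.09645
  45–49: 5 × 2.5/1000 × 0.9098 = 0.01137
Sum = 5.68269
NRR = 0.485 × 5.68269 = 2.75610
An NRR exceeding 1 indicates intrinsic growth under these rates.

2.756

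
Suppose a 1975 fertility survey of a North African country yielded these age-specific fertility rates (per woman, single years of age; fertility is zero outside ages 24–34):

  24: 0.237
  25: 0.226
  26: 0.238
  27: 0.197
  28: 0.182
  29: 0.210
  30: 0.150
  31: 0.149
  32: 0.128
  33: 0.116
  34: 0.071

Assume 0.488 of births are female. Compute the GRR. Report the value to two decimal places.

Proportion female at birth = 0.488.
Sum of ASFRs = 0.237 + 0.226 + 0.238 + 0.197 + 0.182 + 0.210 + 0.150 + 0.149 + 0.128 + 0.116 + 0.071 = 1.904
TFR = 1.904
GRR = 0.488 × 1.904 = 0.92915

0.93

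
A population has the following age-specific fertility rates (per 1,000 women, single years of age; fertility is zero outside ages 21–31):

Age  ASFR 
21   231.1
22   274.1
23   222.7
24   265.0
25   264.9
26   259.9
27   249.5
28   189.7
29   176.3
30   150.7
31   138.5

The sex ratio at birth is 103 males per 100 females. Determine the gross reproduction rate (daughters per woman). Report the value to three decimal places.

1.193

Proportion female at birth = 100 / (100 + 103) = 0.49261.
Sum of ASFRs = 231.1 + 274.1 + 222.7 + 265.0 + 264.9 + 259.9 + 249.5 + 189.7 + 176.3 + 150.7 + 138.5 = 2422.4
TFR = 2422.4 / 1000 = 2.4224
GRR = 0.49261 × 2.4224 = 1.19330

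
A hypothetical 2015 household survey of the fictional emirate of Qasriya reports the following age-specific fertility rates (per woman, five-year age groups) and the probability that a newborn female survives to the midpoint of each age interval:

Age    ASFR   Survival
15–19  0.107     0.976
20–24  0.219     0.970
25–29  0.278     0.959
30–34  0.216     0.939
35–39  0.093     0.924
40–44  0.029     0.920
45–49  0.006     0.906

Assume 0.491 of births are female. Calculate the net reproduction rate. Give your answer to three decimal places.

2.220

Proportion female at birth = 0.491.
Each age group contributes 5 × ASFR × survival:
  15–19: 5 × 0.107 × 0.976 = 0.52216
  20–24: 5 × 0.219 × 0.970 = 1.06215
  25–29: 5 × 0.278 × 0.959 = 1.33301
  30–34: 5 × 0.216 × 0.939 = 1.01412
  35–39: 5 × 0.093 × 0.924 = 0.42966
  40–44: 5 × 0.029 × 0.920 = 0.13340
  45–49: 5 × 0.006 × 0.906 = 0.02718
Sum = 4.52168
NRR = 0.491 × 4.52168 = 2.22014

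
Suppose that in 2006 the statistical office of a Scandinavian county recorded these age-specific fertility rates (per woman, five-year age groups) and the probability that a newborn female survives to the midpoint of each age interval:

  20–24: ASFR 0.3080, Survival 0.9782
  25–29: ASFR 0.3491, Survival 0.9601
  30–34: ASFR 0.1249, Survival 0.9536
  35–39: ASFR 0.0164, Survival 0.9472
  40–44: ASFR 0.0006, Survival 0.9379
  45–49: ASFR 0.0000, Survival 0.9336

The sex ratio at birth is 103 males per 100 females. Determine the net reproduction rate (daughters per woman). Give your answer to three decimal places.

Proportion female at birth = 100 / (100 + 103) = 0.49261.
Per-age-group product (5 × ASFR × survival probability):
  20–24: 5 × 0.3080 × 0.9782 = 1.50643
  25–29: 5 × 0.3491 × 0.9601 = 1.67585
  30–34: 5 × 0.1249 × 0.9536 = 0.59552
  35–39: 5 × 0.0164 × 0.9472 = 0.07767
  40–44: 5 × 0.0006 × 0.9379 = 0.00281
  45–49: 5 × 0.0000 × 0.9336 = 0.00000
Sum = 3.85828
NRR = 0.49261 × 3.85828 = 1.90063

1.901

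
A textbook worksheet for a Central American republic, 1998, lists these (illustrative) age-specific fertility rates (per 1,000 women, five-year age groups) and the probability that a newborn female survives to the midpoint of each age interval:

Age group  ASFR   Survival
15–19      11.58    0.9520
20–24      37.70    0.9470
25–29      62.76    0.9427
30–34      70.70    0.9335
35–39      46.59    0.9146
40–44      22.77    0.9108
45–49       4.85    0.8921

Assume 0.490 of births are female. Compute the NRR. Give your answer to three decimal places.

Proportion female at birth = 0.490.
Survival-weighted fertility by age (5·fₓ·Sₓ):
  15–19: 5 × 11.58/1000 × 0.9520 = 0.05512
  20–24: 5 × 37.70/1000 × 0.9470 = 0.17851
  25–29: 5 × 62.76/1000 × 0.9427 = 0.29582
  30–34: 5 × 70.70/1000 × 0.9335 = 0.32999
  35–39: 5 × 46.59/1000 × 0.9146 = 0.21306
  40–44: 5 × 22.77/1000 × 0.9108 = 0.10369
  45–49: 5 × 4.85/1000 × 0.8921 = 0.02163
Sum = 1.19782
NRR = 0.490 × 1.19782 = 0.58693

0.587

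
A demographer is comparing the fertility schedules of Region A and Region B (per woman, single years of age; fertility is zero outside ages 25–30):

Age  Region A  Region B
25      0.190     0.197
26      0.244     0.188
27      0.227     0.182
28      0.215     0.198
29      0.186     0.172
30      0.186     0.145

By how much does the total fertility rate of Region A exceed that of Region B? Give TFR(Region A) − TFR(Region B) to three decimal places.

Region A:
  Sum of ASFRs = 0.190 + 0.244 + 0.227 + 0.215 + 0.186 + 0.186 = 1.248
  TFR = 1.248
Region B:
  Sum of ASFRs = 0.197 + 0.188 + 0.182 + 0.198 + 0.172 + 0.145 = 1.082
  TFR = 1.082
Difference = 1.248 − 1.082 = 0.166

0.166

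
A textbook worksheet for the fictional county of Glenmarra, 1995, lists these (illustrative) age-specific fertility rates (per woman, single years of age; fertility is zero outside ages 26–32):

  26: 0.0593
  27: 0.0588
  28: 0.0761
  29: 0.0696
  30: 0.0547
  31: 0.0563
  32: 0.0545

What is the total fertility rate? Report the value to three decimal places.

Sum of ASFRs = 0.0593 + 0.0588 + 0.0761 + 0.0696 + 0.0547 + 0.0563 + 0.0545 = 0.4293
TFR = 0.4293

0.429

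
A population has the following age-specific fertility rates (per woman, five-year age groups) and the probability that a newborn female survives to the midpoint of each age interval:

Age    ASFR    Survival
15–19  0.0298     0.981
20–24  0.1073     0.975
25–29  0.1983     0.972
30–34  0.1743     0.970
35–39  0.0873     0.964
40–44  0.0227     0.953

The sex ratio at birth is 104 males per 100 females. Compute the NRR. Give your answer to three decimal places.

Proportion female at birth = 100 / (100 + 104) = 0.49020.
Weighting each age-specific rate by interval width and survival:
  15–19: 5 × 0.0298 × 0.981 = 0.14617
  20–24: 5 × 0.1073 × 0.975 = 0.52309
  25–29: 5 × 0.1983 × 0.972 = 0.96374
  30–34: 5 × 0.1743 × 0.970 = 0.84536
  35–39: 5 × 0.0873 × 0.964 = 0.42079
  40–44: 5 × 0.0227 × 0.953 = 0.10817
Sum = 3.00732
NRR = 0.49020 × 3.00732 = 1.47419

1.474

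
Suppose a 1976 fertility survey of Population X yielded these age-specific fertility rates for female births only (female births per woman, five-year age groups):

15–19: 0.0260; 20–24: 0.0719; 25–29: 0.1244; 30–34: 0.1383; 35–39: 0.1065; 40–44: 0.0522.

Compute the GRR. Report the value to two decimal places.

Sum of female ASFRs = 0.0260 + 0.0719 + 0.1244 + 0.1383 + 0.1065 + 0.0522 = 0.5193
GRR = 5 × 0.5193 = 2.5965

2.60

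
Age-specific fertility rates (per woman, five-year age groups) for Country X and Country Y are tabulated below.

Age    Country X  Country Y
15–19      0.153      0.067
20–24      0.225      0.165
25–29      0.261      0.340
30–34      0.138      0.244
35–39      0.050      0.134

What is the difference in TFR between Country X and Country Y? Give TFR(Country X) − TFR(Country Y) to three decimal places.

Country X:
  Sum of ASFRs = 0.153 + 0.225 + 0.261 + 0.138 + 0.050 = 0.827
  TFR = 5 × 0.827 = 4.135
Country Y:
  Sum of ASFRs = 0.067 + 0.165 + 0.340 + 0.244 + 0.134 = 0.950
  TFR = 5 × 0.950 = 4.75
Difference = 4.135 − 4.75 = -0.615

-0.615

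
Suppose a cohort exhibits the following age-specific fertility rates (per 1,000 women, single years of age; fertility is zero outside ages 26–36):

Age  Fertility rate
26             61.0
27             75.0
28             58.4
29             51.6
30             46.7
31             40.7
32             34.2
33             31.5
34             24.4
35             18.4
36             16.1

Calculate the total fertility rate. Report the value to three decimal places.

0.458

Sum of ASFRs = 61.0 + 75.0 + 58.4 + 51.6 + 46.7 + 40.7 + 34.2 + 31.5 + 24.4 + 18.4 + 16.1 = 458.0
TFR = 458.0 / 1000 = 0.458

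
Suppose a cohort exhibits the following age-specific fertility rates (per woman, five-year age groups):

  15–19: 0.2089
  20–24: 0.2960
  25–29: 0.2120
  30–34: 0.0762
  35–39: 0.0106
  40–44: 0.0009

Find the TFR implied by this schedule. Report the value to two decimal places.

Sum of ASFRs = 0.2089 + 0.2960 + 0.2120 + 0.0762 + 0.0106 + 0.0009 = 0.8046
TFR = 5 × 0.8046 = 4.023

4.02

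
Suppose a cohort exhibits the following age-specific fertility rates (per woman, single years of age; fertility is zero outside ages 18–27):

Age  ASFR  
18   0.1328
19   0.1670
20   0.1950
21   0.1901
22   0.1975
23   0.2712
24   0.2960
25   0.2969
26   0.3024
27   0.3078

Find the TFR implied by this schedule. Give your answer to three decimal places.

Sum of ASFRs = 0.1328 + 0.1670 + 0.1950 + 0.1901 + 0.1975 + 0.2712 + 0.2960 + 0.2969 + 0.3024 + 0.3078 = 2.3567
TFR = 2.3567

2.357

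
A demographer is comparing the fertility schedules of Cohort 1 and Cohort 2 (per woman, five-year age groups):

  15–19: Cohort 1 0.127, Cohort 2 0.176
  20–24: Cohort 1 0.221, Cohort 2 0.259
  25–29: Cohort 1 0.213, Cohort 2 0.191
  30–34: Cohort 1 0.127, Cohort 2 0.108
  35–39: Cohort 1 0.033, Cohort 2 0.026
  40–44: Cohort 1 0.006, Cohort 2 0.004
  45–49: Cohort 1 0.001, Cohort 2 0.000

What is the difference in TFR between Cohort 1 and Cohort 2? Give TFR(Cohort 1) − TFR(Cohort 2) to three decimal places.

Cohort 1:
  Sum of ASFRs = 0.127 + 0.221 + 0.213 + 0.127 + 0.033 + 0.006 + 0.001 = 0.728
  TFR = 5 × 0.728 = 3.64
Cohort 2:
  Sum of ASFRs = 0.176 + 0.259 + 0.191 + 0.108 + 0.026 + 0.004 + 0.000 = 0.764
  TFR = 5 × 0.764 = 3.82
Difference = 3.64 − 3.82 = -0.18

-0.180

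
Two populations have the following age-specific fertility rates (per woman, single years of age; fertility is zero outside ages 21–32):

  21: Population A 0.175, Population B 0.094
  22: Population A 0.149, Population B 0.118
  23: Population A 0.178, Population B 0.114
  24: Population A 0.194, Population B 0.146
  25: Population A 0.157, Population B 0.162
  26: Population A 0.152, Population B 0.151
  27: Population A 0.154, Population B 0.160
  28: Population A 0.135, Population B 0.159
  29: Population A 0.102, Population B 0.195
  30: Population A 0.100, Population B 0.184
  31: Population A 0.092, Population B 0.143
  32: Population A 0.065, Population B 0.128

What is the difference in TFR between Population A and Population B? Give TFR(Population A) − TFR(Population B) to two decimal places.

Population A:
  Sum of ASFRs = 0.175 + 0.149 + 0.178 + 0.194 + 0.157 + 0.152 + 0.154 + 0.135 + 0.102 + 0.100 + 0.092 + 0.065 = 1.653
  TFR = 1.653
Population B:
  Sum of ASFRs = 0.094 + 0.118 + 0.114 + 0.146 + 0.162 + 0.151 + 0.160 + 0.159 + 0.195 + 0.184 + 0.143 + 0.128 = 1.754
  TFR = 1.754
Difference = 1.653 − 1.754 = -0.101

-0.10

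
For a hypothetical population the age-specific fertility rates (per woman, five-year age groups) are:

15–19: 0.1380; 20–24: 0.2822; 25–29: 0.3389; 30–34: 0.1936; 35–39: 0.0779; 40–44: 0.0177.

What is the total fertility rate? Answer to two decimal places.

Sum of ASFRs = 0.1380 + 0.2822 + 0.3389 + 0.1936 + 0.0779 + 0.0177 = 1.0483
TFR = 5 × 1.0483 = 5.2415

5.24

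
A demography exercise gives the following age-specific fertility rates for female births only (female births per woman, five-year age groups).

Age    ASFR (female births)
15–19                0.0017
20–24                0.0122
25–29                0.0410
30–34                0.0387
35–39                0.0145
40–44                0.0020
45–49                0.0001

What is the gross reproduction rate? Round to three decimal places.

Sum of female ASFRs = 0.0017 + 0.0122 + 0.0410 + 0.0387 + 0.0145 + 0.0020 + 0.0001 = 0.1102
GRR = 5 × 0.1102 = 0.551

0.551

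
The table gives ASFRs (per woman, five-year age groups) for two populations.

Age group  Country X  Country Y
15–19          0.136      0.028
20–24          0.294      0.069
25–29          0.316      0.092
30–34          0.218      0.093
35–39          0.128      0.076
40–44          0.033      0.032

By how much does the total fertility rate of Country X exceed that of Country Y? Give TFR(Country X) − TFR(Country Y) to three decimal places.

3.675

Country X:
  Sum of ASFRs = 0.136 + 0.294 + 0.316 + 0.218 + 0.128 + 0.033 = 1.125
  TFR = 5 × 1.125 = 5.625
Country Y:
  Sum of ASFRs = 0.028 + 0.069 + 0.092 + 0.093 + 0.076 + 0.032 = 0.390
  TFR = 5 × 0.390 = 1.95
Difference = 5.625 − 1.95 = 3.675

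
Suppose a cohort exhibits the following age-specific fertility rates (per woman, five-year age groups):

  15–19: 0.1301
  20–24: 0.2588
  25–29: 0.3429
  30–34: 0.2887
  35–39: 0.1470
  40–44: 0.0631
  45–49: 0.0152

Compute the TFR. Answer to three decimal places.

Sum of ASFRs = 0.1301 + 0.2588 + 0.3429 + 0.2887 + 0.1470 + 0.0631 + 0.0152 = 1.2458
TFR = 5 × 1.2458 = 6.229

6.229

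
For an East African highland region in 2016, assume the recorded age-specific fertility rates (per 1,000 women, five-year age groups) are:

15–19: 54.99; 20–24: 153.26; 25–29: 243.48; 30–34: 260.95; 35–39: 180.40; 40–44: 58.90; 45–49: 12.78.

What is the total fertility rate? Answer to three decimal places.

4.824

Sum of ASFRs = 54.99 + 153.26 + 243.48 + 260.95 + 180.40 + 58.90 + 12.78 = 964.76
TFR = 5 × 964.76 / 1000 = 4.8238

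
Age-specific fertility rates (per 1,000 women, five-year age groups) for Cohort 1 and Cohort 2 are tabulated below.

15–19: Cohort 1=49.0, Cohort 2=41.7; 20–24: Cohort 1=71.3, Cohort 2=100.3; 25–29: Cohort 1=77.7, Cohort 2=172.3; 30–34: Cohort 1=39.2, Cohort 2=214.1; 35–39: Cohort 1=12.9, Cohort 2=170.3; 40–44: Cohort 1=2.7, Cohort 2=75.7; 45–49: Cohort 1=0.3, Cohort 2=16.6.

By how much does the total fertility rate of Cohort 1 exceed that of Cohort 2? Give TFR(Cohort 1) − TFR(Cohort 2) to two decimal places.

Cohort 1:
  Sum of ASFRs = 49.0 + 71.3 + 77.7 + 39.2 + 12.9 + 2.7 + 0.3 = 253.1
  TFR = 5 × 253.1 / 1000 = 1.2655
Cohort 2:
  Sum of ASFRs = 41.7 + 100.3 + 172.3 + 214.1 + 170.3 + 75.7 + 16.6 = 791.0
  TFR = 5 × 791.0 / 1000 = 3.955
Difference = 1.2655 − 3.955 = -2.6895

-2.69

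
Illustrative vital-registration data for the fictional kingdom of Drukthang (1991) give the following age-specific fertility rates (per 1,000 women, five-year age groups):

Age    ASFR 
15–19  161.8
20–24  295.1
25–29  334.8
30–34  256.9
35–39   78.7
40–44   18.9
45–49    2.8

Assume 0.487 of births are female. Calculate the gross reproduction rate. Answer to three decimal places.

Proportion female at birth = 0.487.
Sum of ASFRs = 161.8 + 295.1 + 334.8 + 256.9 + 78.7 + 18.9 + 2.8 = 1149.0
TFR = 5 × 1149.0 / 1000 = 5.745
GRR = 0.487 × 5.745 = 2.79782

2.798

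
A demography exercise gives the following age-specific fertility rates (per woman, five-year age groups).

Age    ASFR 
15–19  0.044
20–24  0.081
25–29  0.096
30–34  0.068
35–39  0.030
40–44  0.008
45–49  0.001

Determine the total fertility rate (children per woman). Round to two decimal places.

1.64

Sum of ASFRs = 0.044 + 0.081 + 0.096 + 0.068 + 0.030 + 0.008 + 0.001 = 0.328
TFR = 5 × 0.328 = 1.64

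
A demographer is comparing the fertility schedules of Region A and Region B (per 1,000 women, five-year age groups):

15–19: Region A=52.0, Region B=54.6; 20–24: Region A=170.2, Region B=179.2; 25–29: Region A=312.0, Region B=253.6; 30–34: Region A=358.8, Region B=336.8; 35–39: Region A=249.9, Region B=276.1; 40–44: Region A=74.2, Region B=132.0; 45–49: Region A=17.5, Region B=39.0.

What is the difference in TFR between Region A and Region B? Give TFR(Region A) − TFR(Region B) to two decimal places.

-0.18

Region A:
  Sum of ASFRs = 52.0 + 170.2 + 312.0 + 358.8 + 249.9 + 74.2 + 17.5 = 1234.6
  TFR = 5 × 1234.6 / 1000 = 6.173
Region B:
  Sum of ASFRs = 54.6 + 179.2 + 253.6 + 336.8 + 276.1 + 132.0 + 39.0 = 1271.3
  TFR = 5 × 1271.3 / 1000 = 6.3565
Difference = 6.173 − 6.3565 = -0.1835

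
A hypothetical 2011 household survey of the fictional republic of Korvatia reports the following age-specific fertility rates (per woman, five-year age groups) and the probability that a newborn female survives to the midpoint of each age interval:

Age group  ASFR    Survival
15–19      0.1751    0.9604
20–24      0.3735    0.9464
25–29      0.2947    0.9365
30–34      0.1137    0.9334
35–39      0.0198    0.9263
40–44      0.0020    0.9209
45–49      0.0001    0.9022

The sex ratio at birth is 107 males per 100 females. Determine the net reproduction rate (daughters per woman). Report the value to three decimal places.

2.232

Proportion female at birth = 100 / (100 + 107) = 0.48309.
Survival-weighted fertility by age (5·fₓ·Sₓ):
  15–19: 5 × 0.1751 × 0.9604 = 0.84083
  20–24: 5 × 0.3735 × 0.9464 = 1.76740
  25–29: 5 × 0.2947 × 0.9365 = 1.37993
  30–34: 5 × 0.1137 × 0.9334 = 0.53064
  35–39: 5 × 0.0198 × 0.9263 = 0.09170
  40–44: 5 × 0.0020 × 0.9209 = 0.00921
  45–49: 5 × 0.0001 × 0.9022 = 0.00045
Sum = 4.62016
NRR = 0.48309 × 4.62016 = 2.23195
NRR > 1, so each generation more than replaces itself.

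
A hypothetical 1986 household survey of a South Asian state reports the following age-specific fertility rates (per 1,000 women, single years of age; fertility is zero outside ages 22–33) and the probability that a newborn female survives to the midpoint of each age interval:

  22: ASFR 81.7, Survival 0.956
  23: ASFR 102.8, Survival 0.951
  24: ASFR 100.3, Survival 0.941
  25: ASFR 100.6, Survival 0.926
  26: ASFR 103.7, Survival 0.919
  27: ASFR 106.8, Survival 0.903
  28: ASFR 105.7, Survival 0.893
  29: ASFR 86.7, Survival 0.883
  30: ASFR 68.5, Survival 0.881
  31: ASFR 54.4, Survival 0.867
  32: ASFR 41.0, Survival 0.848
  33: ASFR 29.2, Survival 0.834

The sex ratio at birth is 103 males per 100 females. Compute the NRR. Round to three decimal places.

0.440

Proportion female at birth = 100 / (100 + 103) = 0.49261.
Each age group contributes 1 × ASFR × survival:
  22: 1 × 81.7/1000 × 0.956 = 0.07811
  23: 1 × 102.8/1000 × 0.951 = 0.09776
  24: 1 × 100.3/1000 × 0.941 = 0.09438
  25: 1 × 100.6/1000 × 0.926 = 0.09316
  26: 1 × 103.7/1000 × 0.919 = 0.09530
  27: 1 × 106.8/1000 × 0.903 = 0.09644
  28: 1 × 105.7/1000 × 0.893 = 0.09439
  29: 1 × 86.7/1000 × 0.883 = 0.07656
  30: 1 × 68.5/1000 × 0.881 = 0.06035
  31: 1 × 54.4/1000 × 0.867 = 0.04716
  32: 1 × 41.0/1000 × 0.848 = 0.03477
  33: 1 × 29.2/1000 × 0.834 = 0.02435
Sum = 0.89273
NRR = 0.49261 × 0.89273 = 0.43977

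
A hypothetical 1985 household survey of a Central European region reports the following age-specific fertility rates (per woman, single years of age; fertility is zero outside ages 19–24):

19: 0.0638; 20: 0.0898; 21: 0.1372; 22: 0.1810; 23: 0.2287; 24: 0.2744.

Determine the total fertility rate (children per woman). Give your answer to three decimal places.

Sum of ASFRs = 0.0638 + 0.0898 + 0.1372 + 0.1810 + 0.2287 + 0.2744 = 0.9749
TFR = 0.9749

0.975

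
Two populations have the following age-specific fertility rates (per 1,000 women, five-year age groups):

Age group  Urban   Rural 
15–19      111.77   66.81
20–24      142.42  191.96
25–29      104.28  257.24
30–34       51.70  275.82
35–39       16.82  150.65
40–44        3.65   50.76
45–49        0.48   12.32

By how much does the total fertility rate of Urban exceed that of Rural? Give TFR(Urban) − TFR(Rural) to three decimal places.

Urban:
  Sum of ASFRs = 111.77 + 142.42 + 104.28 + 51.70 + 16.82 + 3.65 + 0.48 = 431.12
  TFR = 5 × 431.12 / 1000 = 2.1556
Rural:
  Sum of ASFRs = 66.81 + 191.96 + 257.24 + 275.82 + 150.65 + 50.76 + 12.32 = 1005.56
  TFR = 5 × 1005.56 / 1000 = 5.0278
Difference = 2.1556 − 5.0278 = -2.8722

-2.872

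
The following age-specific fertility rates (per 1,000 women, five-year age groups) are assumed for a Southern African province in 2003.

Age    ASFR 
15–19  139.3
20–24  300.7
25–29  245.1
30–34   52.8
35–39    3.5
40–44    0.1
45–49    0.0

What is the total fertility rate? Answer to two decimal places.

Sum of ASFRs = 139.3 + 300.7 + 245.1 + 52.8 + 3.5 + 0.1 + 0.0 = 741.5
TFR = 5 × 741.5 / 1000 = 3.7075

3.71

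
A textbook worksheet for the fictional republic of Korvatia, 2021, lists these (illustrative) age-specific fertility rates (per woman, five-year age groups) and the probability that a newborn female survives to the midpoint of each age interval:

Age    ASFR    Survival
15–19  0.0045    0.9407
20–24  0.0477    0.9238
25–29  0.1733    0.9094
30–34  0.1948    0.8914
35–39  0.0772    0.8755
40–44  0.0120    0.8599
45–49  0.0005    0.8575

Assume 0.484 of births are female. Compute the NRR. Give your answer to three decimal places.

Proportion female at birth = 0.484.
Weighting each age-specific rate by interval width and survival:
  15–19: 5 × 0.0045 × 0.9407 = 0.02117
  20–24: 5 × 0.0477 × 0.9238 = 0.22033
  25–29: 5 × 0.1733 × 0.9094 = 0.78800
  30–34: 5 × 0.1948 × 0.8914 = 0.86822
  35–39: 5 × 0.0772 × 0.8755 = 0.33794
  40–44: 5 × 0.0120 × 0.8599 = 0.05159
  45–49: 5 × 0.0005 × 0.8575 = 0.00214
Sum = 2.28939
NRR = 0.484 × 2.28939 = 1.10806

1.108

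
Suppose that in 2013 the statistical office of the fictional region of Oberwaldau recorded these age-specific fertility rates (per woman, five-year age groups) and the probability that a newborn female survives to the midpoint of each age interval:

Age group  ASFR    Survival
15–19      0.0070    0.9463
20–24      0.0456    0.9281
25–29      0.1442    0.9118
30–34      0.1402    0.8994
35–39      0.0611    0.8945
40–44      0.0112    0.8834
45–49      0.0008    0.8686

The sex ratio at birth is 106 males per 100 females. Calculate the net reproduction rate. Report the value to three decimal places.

0.902

Proportion female at birth = 100 / (100 + 106) = 0.48544.
Weighting each age-specific rate by interval width and survival:
  15–19: 5 × 0.0070 × 0.9463 = 0.03312
  20–24: 5 × 0.0456 × 0.9281 = 0.21161
  25–29: 5 × 0.1442 × 0.9118 = 0.65741
  30–34: 5 × 0.1402 × 0.8994 = 0.63048
  35–39: 5 × 0.0611 × 0.8945 = 0.27327
  40–44: 5 × 0.0112 × 0.8834 = 0.04947
  45–49: 5 × 0.0008 × 0.8686 = 0.00347
Sum = 1.85883
NRR = 0.48544 × 1.85883 = 0.90235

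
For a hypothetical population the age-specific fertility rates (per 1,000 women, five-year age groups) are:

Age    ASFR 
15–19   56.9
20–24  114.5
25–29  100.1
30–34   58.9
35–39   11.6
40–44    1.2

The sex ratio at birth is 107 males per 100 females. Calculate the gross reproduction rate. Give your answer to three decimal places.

0.829

Proportion female at birth = 100 / (100 + 107) = 0.48309.
Sum of ASFRs = 56.9 + 114.5 + 100.1 + 58.9 + 11.6 + 1.2 = 343.2
TFR = 5 × 343.2 / 1000 = 1.716
GRR = 0.48309 × 1.716 = 0.82898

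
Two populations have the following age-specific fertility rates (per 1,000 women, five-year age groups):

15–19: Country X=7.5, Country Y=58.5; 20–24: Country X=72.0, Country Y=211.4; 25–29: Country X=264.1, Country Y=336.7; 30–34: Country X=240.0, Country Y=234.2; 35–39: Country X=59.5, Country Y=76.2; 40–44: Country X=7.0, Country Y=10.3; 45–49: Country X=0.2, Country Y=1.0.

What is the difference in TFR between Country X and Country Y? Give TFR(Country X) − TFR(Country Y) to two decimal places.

Country X:
  Sum of ASFRs = 7.5 + 72.0 + 264.1 + 240.0 + 59.5 + 7.0 + 0.2 = 650.3
  TFR = 5 × 650.3 / 1000 = 3.2515
Country Y:
  Sum of ASFRs = 58.5 + 211.4 + 336.7 + 234.2 + 76.2 + 10.3 + 1.0 = 928.3
  TFR = 5 × 928.3 / 1000 = 4.6415
Difference = 3.2515 − 4.6415 = -1.39

-1.39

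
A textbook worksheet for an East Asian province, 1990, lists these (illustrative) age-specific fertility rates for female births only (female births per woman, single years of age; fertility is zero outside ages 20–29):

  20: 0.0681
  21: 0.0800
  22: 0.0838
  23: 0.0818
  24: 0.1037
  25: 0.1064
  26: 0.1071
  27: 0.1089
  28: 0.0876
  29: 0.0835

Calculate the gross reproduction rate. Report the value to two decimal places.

0.91

Sum of female ASFRs = 0.0681 + 0.0800 + 0.0838 + 0.0818 + 0.1037 + 0.1064 + 0.1071 + 0.1089 + 0.0876 + 0.0835 = 0.9109
GRR = 0.9109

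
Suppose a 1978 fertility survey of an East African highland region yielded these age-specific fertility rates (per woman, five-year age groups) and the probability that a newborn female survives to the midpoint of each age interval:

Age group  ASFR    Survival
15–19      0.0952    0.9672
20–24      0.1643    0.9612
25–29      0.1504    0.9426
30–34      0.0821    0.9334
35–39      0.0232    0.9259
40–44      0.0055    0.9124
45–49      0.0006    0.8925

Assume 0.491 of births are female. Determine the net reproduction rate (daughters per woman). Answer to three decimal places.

Proportion female at birth = 0.491.
Per-age-group product (5 × ASFR × survival probability):
  15–19: 5 × 0.0952 × 0.9672 = 0.46039
  20–24: 5 × 0.1643 × 0.9612 = 0.78963
  25–29: 5 × 0.1504 × 0.9426 = 0.70884
  30–34: 5 × 0.0821 × 0.9334 = 0.38316
  35–39: 5 × 0.0232 × 0.9259 = 0.10740
  40–44: 5 × 0.0055 × 0.9124 = 0.02509
  45–49: 5 × 0.0006 × 0.8925 = 0.00268
Sum = 2.47719
NRR = 0.491 × 2.47719 = 1.21630
With NRR above 1 the population is above replacement fertility.

1.216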